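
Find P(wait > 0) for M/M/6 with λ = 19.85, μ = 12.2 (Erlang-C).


a = λ/μ = 1.6270; ρ = a/6 = 0.2712
P₀ = 0.196427 (from M/M/c formula)
C(c,a) = [a^c/(c!(1−ρ))]·P₀ = [18.55257/(720·0.7288)]·0.196427
= 0.03535·0.196427 = 0.006945

Final: 0.006945


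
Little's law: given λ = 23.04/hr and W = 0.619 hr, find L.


L = λW = 23.04·0.619 = 14.2618

Final: 14.2618


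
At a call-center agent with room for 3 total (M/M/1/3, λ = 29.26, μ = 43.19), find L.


ρ = 29.26/43.19 = 0.6775
L = ρ[1 − (K+1)ρ^K + Kρ^(K+1)] / [(1−ρ)(1−ρ^(K+1))]
Numerator: 0.6775·(1 − 4·0.310938 + 3·0.210651) = 0.262997
Denominator: (0.3225)·(0.789349) = 0.254587
L = 0.262997/0.254587 = 1.0330

Final: 1.0330


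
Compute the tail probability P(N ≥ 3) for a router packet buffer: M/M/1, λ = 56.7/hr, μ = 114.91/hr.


ρ = 56.7/114.91 = 0.4934
P(N ≥ n) = ρ^n = 0.4934^3 = 0.120137

Final: 0.120137


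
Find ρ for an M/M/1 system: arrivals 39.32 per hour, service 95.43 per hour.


ρ = λ/μ = 39.32/95.43 = 0.4120

Final: 0.4120


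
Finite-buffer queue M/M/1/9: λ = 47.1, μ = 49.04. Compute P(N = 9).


ρ = λ/μ = 47.1/49.04 = 0.9604
P_K = (1−ρ)ρ^K/(1−ρ^(K+1)) = (0.03956·0.695399)/(1 − 0.667889)
= 0.027510/0.332111 = 0.082833

Final: 0.082833


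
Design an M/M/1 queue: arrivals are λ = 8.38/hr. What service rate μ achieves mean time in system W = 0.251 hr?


W = 1/(μ−λ) ⇒ μ − λ = 1/W = 1/0.251 = 3.9841
μ = λ + 1/W = 8.38 + 3.9841 = 12.3641 per hr

Final: 12.3641 /hr


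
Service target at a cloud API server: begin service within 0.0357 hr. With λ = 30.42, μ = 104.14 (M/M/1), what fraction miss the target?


ρ = 30.42/104.14 = 0.2921
P(Wq > t) = ρ·e^{−(μ−λ)t} = 0.2921·e^{−2.6318}
= 0.2921·0.071949 = 0.021017

Final: 0.021017


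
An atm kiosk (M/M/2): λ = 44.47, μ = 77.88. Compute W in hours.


a = 0.5710; ρ = 0.2855; P₀ = 0.555811
Lq = P₀·a^c·ρ/(c!(1−ρ)²) = 0.05067
Wq = Lq/λ = 0.05067/44.47 = 0.001140 hr
W = Wq + 1/μ = 0.001140 + 0.01284 = 0.01398 hr

Final: 0.01398 hr


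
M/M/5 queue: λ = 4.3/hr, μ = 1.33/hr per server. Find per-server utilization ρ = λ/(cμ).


ρ = λ/(cμ) = 4.3/(5·1.33) = 4.3/6.65 = 0.6466

Final: 0.6466


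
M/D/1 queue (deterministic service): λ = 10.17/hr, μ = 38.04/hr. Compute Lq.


ρ = 10.17/38.04 = 0.2674
M/D/1: Lq = ρ²/(2(1−ρ)) = 0.07148/(2·0.7326) = 0.04878

Final: 0.04878


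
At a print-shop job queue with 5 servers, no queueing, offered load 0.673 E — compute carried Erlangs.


B(5,0.673) = 0.0005870 (Erlang-B)
Carried load = a(1 − B) = 0.673·(1 − 0.0005870) = 0.673·0.999413 = 0.6726 E

Final: 0.6726 Erlangs


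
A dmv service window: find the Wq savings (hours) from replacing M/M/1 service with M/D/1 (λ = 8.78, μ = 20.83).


ρ = 8.78/20.83 = 0.4215
Wq(M/M/1) = ρ/(μ−λ) = 0.4215/12.05 = 0.03498 hr
Wq(M/D/1) = ρ/(2(μ−λ)) = 0.01749 hr
Savings = 0.03498 − 0.01749 = 0.01749 hr

Final: 0.01749 hr


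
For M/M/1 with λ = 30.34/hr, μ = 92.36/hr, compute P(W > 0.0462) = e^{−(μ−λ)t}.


W ~ Exponential(μ−λ) for M/M/1.
μ − λ = 92.36 − 30.34 = 62.0200
P(W > t) = e^{−(μ−λ)t} = e^{−2.8653} = 0.056965

Final: 0.056965


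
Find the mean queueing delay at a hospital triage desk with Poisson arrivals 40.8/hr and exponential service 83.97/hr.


ρ = 40.8/83.97 = 0.4859
Wq = ρ/(μ−λ) = 0.4859/(83.97 − 40.8) = 0.4859/43.17 = 0.01126 hr

Final: 0.01126 hr


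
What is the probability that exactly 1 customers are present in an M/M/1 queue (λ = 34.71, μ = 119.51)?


ρ = 34.71/119.51 = 0.2904
P_n = (1−ρ)·ρ^n = (1 − 0.2904)·0.2904^1 = 0.7096·0.290436 = 0.206083

Final: 0.206083


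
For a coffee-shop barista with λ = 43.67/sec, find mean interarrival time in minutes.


Mean interarrival time = 1/λ = 1/43.67 second = 0.02290 second
In minutes: 0.02290 × 0.0166667 = 0.0003817 min

Final: 0.0003817 min


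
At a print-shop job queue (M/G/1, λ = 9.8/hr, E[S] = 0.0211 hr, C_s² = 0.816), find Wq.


ρ = λ·E[S] = 9.8·0.0211 = 0.2068
E[S²] = E[S]²(1+C_s²) = 0.0211²·(1+0.816) = 0.0008085
Wq = λ·E[S²]/(2(1−ρ)) = 9.8·0.0008085/(2·0.7932) = 0.004994 hr

Final: 0.004994 hr


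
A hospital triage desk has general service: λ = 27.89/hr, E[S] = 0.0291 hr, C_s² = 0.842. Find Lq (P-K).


ρ = λ·E[S] = 27.89·0.0291 = 0.8116
Lq = ρ²(1+C_s²)/(2(1−ρ)) = 0.6587·(1+0.842)/(2·0.1884)
= 0.6587·1.8420/0.3768 = 3.22003

Final: 3.22003


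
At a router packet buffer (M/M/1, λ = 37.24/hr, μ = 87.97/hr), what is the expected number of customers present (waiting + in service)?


ρ = λ/μ = 37.24/87.97 = 0.4233
L = ρ/(1−ρ) = 0.4233/(1 − 0.4233) = 0.4233/0.5767 = 0.7341

Final: 0.7341


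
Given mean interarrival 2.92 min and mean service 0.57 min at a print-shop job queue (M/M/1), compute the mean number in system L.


λ = 60/2.92 = 20.5479 /hr
μ = 60/0.57 = 105.2632 /hr
ρ = λ/μ = 20.5479/105.2632 = 0.1952
L = ρ/(1−ρ) = 0.1952/0.8048 = 0.2426

Final: 0.2426


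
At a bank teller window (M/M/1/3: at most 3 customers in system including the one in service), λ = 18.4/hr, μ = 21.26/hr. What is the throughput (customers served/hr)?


ρ = 0.8655; P_K = (1−ρ)ρ^3/(1−ρ^4) = 0.198689
λ_eff = λ(1 − P_K) = 18.4·(1 − 0.198689) = 18.4·0.801311 = 14.7441 /hr

Final: 14.7441 /hr


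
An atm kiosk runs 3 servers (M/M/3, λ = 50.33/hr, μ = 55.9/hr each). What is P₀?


a = λ/μ = 50.33/55.9 = 0.9004; ρ = a/c = 0.3001
Σ_{k=0}^{2} a^k/k! (terms k=0..2) = 1.00000 + 0.90036 + 0.40532 = 2.30568
Tail: a^3/(3!(1−ρ)) = 0.72987/(6·0.6999) = 0.17381
P₀ = 1/(2.30568 + 0.17381) = 1/2.47949 = 0.403309

Final: 0.403309


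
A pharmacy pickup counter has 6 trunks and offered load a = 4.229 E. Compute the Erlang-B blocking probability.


B(c,a) = (a^c/c!) / Σ_{k=0}^{c} a^k/k!
a^6/6! = 7.944995
Σ terms (k=0..6): 1.00000 + 4.22900 + 8.94222 + 12.60555 + 13.32722 + 11.27216 + 7.94499 = 59.321144
B = 7.944995/59.321144 = 0.133932

Final: 0.133932


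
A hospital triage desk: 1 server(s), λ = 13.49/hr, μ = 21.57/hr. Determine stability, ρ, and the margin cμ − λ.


Total capacity cμ = 1·21.57 = 21.57/hr
ρ = λ/(cμ) = 13.49/21.57 = 0.6254
Stable ⇔ ρ < 1: YES
Spare capacity = cμ − λ = 21.57 − 13.49 = 8.08/hr

Final: ρ = 0.6254; stable; margin = 8.08/hr


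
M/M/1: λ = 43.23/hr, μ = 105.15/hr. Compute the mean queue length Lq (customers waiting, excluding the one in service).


ρ = 43.23/105.15 = 0.4111
Lq = ρ²/(1−ρ) = 0.1690/0.5889 = 0.2870

Final: 0.2870


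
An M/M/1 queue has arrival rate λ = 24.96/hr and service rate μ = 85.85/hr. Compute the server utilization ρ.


ρ = λ/μ = 24.96/85.85 = 0.2907

Final: 0.2907


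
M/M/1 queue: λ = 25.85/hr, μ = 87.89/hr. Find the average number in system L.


ρ = λ/μ = 25.85/87.89 = 0.2941
L = ρ/(1−ρ) = 0.2941/(1 − 0.2941) = 0.2941/0.7059 = 0.4167

Final: 0.4167


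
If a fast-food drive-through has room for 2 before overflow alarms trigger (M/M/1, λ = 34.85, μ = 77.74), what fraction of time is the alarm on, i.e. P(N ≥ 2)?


ρ = 34.85/77.74 = 0.4483
P(N ≥ n) = ρ^n = 0.4483^2 = 0.200963

Final: 0.200963


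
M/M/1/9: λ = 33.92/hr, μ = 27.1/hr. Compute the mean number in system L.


ρ = 33.92/27.1 = 1.2517
L = ρ[1 − (K+1)ρ^K + Kρ^(K+1)] / [(1−ρ)(1−ρ^(K+1))]
Numerator: 1.2517·(1 − 10·7.540132 + 9·9.437686) = 13.189811
Denominator: (-0.2517)·(-8.437686) = 2.123432
L = 13.189811/2.123432 = 6.2116

Final: 6.2116


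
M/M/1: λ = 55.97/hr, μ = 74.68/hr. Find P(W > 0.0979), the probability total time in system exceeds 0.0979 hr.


W ~ Exponential(μ−λ) for M/M/1.
μ − λ = 74.68 − 55.97 = 18.7100
P(W > t) = e^{−(μ−λ)t} = e^{−1.8317} = 0.160140

Final: 0.160140


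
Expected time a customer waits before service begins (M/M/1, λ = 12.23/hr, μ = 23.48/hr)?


ρ = 12.23/23.48 = 0.5209
Wq = ρ/(μ−λ) = 0.5209/(23.48 − 12.23) = 0.5209/11.25 = 0.04630 hr

Final: 0.04630 hr


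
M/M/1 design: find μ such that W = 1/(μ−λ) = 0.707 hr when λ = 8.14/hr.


W = 1/(μ−λ) ⇒ μ − λ = 1/W = 1/0.707 = 1.4144
μ = λ + 1/W = 8.14 + 1.4144 = 9.5544 per hr

Final: 9.5544 /hr


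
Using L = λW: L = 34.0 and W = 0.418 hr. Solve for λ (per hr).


λ = L/W = 34.0/0.418 = 81.3397 /hr

Final: 81.3397 /hr


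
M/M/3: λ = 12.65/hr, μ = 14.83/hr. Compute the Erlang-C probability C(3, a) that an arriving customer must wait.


a = λ/μ = 0.8530; ρ = a/3 = 0.2843
P₀ = 0.423487 (from M/M/c formula)
C(c,a) = [a^c/(c!(1−ρ))]·P₀ = [0.62065/(6·0.7157)]·0.423487
= 0.14454·0.423487 = 0.061211

Final: 0.061211


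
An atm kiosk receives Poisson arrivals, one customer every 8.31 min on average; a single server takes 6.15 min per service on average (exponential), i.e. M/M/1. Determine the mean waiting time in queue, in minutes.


λ = 60/8.31 = 7.2202 /hr
μ = 60/6.15 = 9.7561 /hr
ρ = λ/μ = 7.2202/9.7561 = 0.7401
Wq = ρ/(μ−λ) = 0.7401/(9.7561−7.2202) = 0.29184 hr
In minutes: 0.29184·60 = 17.510 min

Final: 17.510 min


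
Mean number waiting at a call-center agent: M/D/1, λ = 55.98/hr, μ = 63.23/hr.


ρ = 55.98/63.23 = 0.8853
M/D/1: Lq = ρ²/(2(1−ρ)) = 0.7838/(2·0.1147) = 3.41802

Final: 3.41802


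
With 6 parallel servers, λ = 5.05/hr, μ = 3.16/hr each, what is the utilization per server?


ρ = λ/(cμ) = 5.05/(6·3.16) = 5.05/18.96 = 0.2664

Final: 0.2664


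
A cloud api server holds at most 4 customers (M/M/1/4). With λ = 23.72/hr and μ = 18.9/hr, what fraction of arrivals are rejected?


ρ = λ/μ = 23.72/18.9 = 1.2550
P_K = (1−ρ)ρ^K/(1−ρ^(K+1)) = (-0.2550·2.480913)/(1 − 3.113611)
= -0.632698/-2.113611 = 0.299345

Final: 0.299345


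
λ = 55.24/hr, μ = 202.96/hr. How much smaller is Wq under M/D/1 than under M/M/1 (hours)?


ρ = 55.24/202.96 = 0.2722
Wq(M/M/1) = ρ/(μ−λ) = 0.2722/147.72 = 0.001842 hr
Wq(M/D/1) = ρ/(2(μ−λ)) = 0.0009212 hr
Savings = 0.001842 − 0.0009212 = 0.0009212 hr

Final: 0.0009212 hr


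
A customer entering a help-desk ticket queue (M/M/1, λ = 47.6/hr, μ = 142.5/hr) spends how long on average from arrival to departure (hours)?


W = 1/(μ−λ) = 1/(142.5 − 47.6) = 1/94.90 = 0.01054 hr

Final: 0.01054 hr


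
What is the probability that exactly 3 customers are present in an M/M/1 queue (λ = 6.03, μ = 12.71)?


ρ = 6.03/12.71 = 0.4744
P_n = (1−ρ)·ρ^n = (1 − 0.4744)·0.4744^3 = 0.5256·0.106786 = 0.056124

Final: 0.056124


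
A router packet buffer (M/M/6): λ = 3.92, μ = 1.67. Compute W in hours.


a = 2.3473; ρ = 0.3912; P₀ = 0.095255
Lq = P₀·a^c·ρ/(c!(1−ρ)²) = 0.02336
Wq = Lq/λ = 0.02336/3.92 = 0.005959 hr
W = Wq + 1/μ = 0.005959 + 0.59880 = 0.60476 hr

Final: 0.60476 hr


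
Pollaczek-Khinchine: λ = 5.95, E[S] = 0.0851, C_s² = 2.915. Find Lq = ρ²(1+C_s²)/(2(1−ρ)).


ρ = λ·E[S] = 5.95·0.0851 = 0.5063
Lq = ρ²(1+C_s²)/(2(1−ρ)) = 0.2564·(1+2.915)/(2·0.4937)
= 0.2564·3.9150/0.9873 = 1.01665

Final: 1.01665


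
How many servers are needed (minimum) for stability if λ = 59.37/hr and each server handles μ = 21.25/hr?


Stability requires cμ > λ ⇔ c > λ/μ.
λ/μ = 59.37/21.25 = 2.7939
Minimum integer c = ⌊2.7939⌋ + 1 = 3
Check: 3·21.25 = 63.75 > 59.37, while 2·21.25 = 42.50 ≤ 59.37

Final: 3 servers


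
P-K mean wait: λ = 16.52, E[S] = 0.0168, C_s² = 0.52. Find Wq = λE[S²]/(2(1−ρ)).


ρ = λ·E[S] = 16.52·0.0168 = 0.2775
E[S²] = E[S]²(1+C_s²) = 0.0168²·(1+0.52) = 0.0004290
Wq = λ·E[S²]/(2(1−ρ)) = 16.52·0.0004290/(2·0.7225) = 0.004905 hr

Final: 0.004905 hr


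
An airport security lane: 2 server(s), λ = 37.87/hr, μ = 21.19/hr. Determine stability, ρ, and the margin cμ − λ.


Total capacity cμ = 2·21.19 = 42.38/hr
ρ = λ/(cμ) = 37.87/42.38 = 0.8936
Stable ⇔ ρ < 1: YES
Spare capacity = cμ − λ = 42.38 − 37.87 = 4.51/hr

Final: ρ = 0.8936; stable; margin = 4.51/hr


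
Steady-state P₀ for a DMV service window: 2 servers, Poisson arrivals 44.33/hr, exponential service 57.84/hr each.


a = λ/μ = 44.33/57.84 = 0.7664; ρ = a/c = 0.3832
Σ_{k=0}^{1} a^k/k! (terms k=0..1) = 1.00000 + 0.76642 = 1.76642
Tail: a^2/(2!(1−ρ)) = 0.58741/(2·0.6168) = 0.47618
P₀ = 1/(1.76642 + 0.47618) = 1/2.24261 = 0.445910

Final: 0.445910


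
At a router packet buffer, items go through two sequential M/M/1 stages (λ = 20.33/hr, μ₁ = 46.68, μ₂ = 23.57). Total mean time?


Each node sees arrival rate λ = 20.33/hr (tandem ⇒ throughput preserved).
W₁ = 1/(μ₁−λ) = 1/(46.68−20.33) = 0.03795 hr
W₂ = 1/(μ₂−λ) = 1/(23.57−20.33) = 0.30864 hr
W_total = W₁ + W₂ = 0.03795 + 0.30864 = 0.34659 hr

Final: 0.34659 hr


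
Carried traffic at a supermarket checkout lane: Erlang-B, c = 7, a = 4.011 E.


B(7,4.011) = 0.063311 (Erlang-B)
Carried load = a(1 − B) = 4.011·(1 − 0.063311) = 4.011·0.936689 = 3.7571 E

Final: 3.7571 Erlangs


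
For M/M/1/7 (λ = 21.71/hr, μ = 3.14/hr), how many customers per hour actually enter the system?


ρ = 6.9140; P_K = (1−ρ)ρ^7/(1−ρ^8) = 0.855366
λ_eff = λ(1 − P_K) = 21.71·(1 − 0.855366) = 21.71·0.144634 = 3.1400 /hr

Final: 3.1400 /hr


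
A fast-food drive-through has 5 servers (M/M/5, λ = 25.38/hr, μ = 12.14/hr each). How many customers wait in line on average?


a = λ/μ = 2.0906; ρ = a/5 = 0.4181
P₀ = 0.122448
Lq = P₀·a^c·ρ / (c!·(1−ρ)²) = 0.122448·39.93601·0.4181/(120·0.33858)
= 0.05032

Final: 0.05032


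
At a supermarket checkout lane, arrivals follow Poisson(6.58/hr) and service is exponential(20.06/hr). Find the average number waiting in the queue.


ρ = 6.58/20.06 = 0.3280
Lq = ρ²/(1−ρ) = 0.1076/0.6720 = 0.1601

Final: 0.1601


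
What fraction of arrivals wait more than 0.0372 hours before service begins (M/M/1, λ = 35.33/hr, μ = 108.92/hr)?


ρ = 35.33/108.92 = 0.3244
P(Wq > t) = ρ·e^{−(μ−λ)t} = 0.3244·e^{−2.7375}
= 0.3244·0.064729 = 0.020996

Final: 0.020996


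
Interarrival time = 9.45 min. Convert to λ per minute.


λ = 1/(interarrival time) in consistent units.
1 minute = 1 min, so λ = 1/9.45 = 0.1058 per minute

Final: 0.1058 /min


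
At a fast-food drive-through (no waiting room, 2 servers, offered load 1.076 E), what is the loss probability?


B(c,a) = (a^c/c!) / Σ_{k=0}^{c} a^k/k!
a^2/2! = 0.578888
Σ terms (k=0..2): 1.00000 + 1.07600 + 0.57889 = 2.654888
B = 0.578888/2.654888 = 0.218046

Final: 0.218046


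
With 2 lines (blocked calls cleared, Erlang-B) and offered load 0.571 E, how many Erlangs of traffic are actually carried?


B(2,0.571) = 0.094013 (Erlang-B)
Carried load = a(1 − B) = 0.571·(1 − 0.094013) = 0.571·0.905987 = 0.5173 E

Final: 0.5173 Erlangs


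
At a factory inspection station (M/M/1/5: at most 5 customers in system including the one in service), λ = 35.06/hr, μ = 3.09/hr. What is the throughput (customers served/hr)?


ρ = 11.3463; P_K = (1−ρ)ρ^5/(1−ρ^6) = 0.911866
λ_eff = λ(1 − P_K) = 35.06·(1 − 0.911866) = 35.06·0.088134 = 3.0900 /hr

Final: 3.0900 /hr


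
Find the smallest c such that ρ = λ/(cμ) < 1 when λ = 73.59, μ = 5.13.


Stability requires cμ > λ ⇔ c > λ/μ.
λ/μ = 73.59/5.13 = 14.3450
Minimum integer c = ⌊14.3450⌋ + 1 = 15
Check: 15·5.13 = 76.95 > 73.59, while 14·5.13 = 71.82 ≤ 73.59

Final: 15 servers


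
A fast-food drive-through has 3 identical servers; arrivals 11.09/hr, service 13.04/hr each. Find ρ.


ρ = λ/(cμ) = 11.09/(3·13.04) = 11.09/39.12 = 0.2835

Final: 0.2835


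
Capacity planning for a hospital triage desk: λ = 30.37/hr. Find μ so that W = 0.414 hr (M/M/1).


W = 1/(μ−λ) ⇒ μ − λ = 1/W = 1/0.414 = 2.4155
μ = λ + 1/W = 30.37 + 2.4155 = 32.7855 per hr

Final: 32.7855 /hr


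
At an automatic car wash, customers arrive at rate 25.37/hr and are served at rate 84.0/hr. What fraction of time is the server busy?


ρ = λ/μ = 25.37/84.0 = 0.3020

Final: 0.3020


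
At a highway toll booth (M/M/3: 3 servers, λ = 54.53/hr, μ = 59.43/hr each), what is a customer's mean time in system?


a = 0.9176; ρ = 0.3059; P₀ = 0.396201
Lq = P₀·a^c·ρ/(c!(1−ρ)²) = 0.03238
Wq = Lq/λ = 0.03238/54.53 = 0.0005938 hr
W = Wq + 1/μ = 0.0005938 + 0.01683 = 0.01742 hr

Final: 0.01742 hr


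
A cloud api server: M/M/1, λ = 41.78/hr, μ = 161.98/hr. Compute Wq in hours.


ρ = 41.78/161.98 = 0.2579
Wq = ρ/(μ−λ) = 0.2579/(161.98 − 41.78) = 0.2579/120.20 = 0.002146 hr

Final: 0.002146 hr


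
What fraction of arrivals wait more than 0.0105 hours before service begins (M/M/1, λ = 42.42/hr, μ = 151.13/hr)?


ρ = 42.42/151.13 = 0.2807
P(Wq > t) = ρ·e^{−(μ−λ)t} = 0.2807·e^{−1.1415}
= 0.2807·0.319354 = 0.089638

Final: 0.089638


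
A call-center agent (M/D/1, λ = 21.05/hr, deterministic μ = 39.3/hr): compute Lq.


ρ = 21.05/39.3 = 0.5356
M/D/1: Lq = ρ²/(2(1−ρ)) = 0.2869/(2·0.4644) = 0.30890

Final: 0.30890


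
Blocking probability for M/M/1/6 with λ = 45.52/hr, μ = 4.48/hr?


ρ = λ/μ = 45.52/4.48 = 10.1607
P_K = (1−ρ)ρ^K/(1−ρ^(K+1)) = (-9.1607·1100386.962884)/(1 − 11180717.533591)
= -10080330.570707/-11180716.533591 = 0.901582

Final: 0.901582


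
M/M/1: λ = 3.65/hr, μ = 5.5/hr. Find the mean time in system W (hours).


W = 1/(μ−λ) = 1/(5.5 − 3.65) = 1/1.85 = 0.5405 hr

Final: 0.5405 hr


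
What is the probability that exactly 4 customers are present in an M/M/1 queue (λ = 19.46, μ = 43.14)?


ρ = 19.46/43.14 = 0.4511
P_n = (1−ρ)·ρ^n = (1 − 0.4511)·0.4511^4 = 0.5489·0.041405 = 0.022728

Final: 0.022728


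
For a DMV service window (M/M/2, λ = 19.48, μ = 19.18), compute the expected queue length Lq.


a = λ/μ = 1.0156; ρ = a/2 = 0.5078
P₀ = 0.326418
Lq = P₀·a^c·ρ / (c!·(1−ρ)²) = 0.326418·1.03153·0.5078/(2·0.24224)
= 0.35293

Final: 0.35293


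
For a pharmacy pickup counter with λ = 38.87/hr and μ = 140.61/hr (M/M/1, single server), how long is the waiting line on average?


ρ = 38.87/140.61 = 0.2764
Lq = ρ²/(1−ρ) = 0.07642/0.7236 = 0.1056

Final: 0.1056


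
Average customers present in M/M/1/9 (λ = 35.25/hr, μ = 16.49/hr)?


ρ = 35.25/16.49 = 2.1377
L = ρ[1 − (K+1)ρ^K + Kρ^(K+1)] / [(1−ρ)(1−ρ^(K+1))]
Numerator: 2.1377·(1 − 10·932.064981 + 9·1992.437270) = 18410.131474
Denominator: (-1.1377)·(-1991.437270) = 2265.576906
L = 18410.131474/2265.576906 = 8.1260

Final: 8.1260


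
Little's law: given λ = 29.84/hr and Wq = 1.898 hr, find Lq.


Lq = λWq = 29.84·1.898 = 56.6363

Final: 56.6363


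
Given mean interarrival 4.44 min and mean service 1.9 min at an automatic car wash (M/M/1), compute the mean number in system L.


λ = 60/4.44 = 13.5135 /hr
μ = 60/1.9 = 31.5789 /hr
ρ = λ/μ = 13.5135/31.5789 = 0.4279
L = ρ/(1−ρ) = 0.4279/0.5721 = 0.7480

Final: 0.7480


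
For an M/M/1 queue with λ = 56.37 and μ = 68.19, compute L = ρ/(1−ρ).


ρ = λ/μ = 56.37/68.19 = 0.8267
L = ρ/(1−ρ) = 0.8267/(1 − 0.8267) = 0.8267/0.1733 = 4.7690

Final: 4.7690


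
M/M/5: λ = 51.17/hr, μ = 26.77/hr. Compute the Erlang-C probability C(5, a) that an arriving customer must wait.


a = λ/μ = 1.9115; ρ = a/5 = 0.3823
P₀ = 0.146998 (from M/M/c formula)
C(c,a) = [a^c/(c!(1−ρ))]·P₀ = [25.51733/(120·0.6177)]·0.146998
= 0.34425·0.146998 = 0.050604

Final: 0.050604


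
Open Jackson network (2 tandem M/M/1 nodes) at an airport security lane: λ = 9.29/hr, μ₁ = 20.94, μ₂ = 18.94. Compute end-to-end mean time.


Each node sees arrival rate λ = 9.29/hr (tandem ⇒ throughput preserved).
W₁ = 1/(μ₁−λ) = 1/(20.94−9.29) = 0.08584 hr
W₂ = 1/(μ₂−λ) = 1/(18.94−9.29) = 0.10363 hr
W_total = W₁ + W₂ = 0.08584 + 0.10363 = 0.18946 hr

Final: 0.18946 hr


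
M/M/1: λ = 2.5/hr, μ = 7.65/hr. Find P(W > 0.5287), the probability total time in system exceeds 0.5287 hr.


W ~ Exponential(μ−λ) for M/M/1.
μ − λ = 7.65 − 2.5 = 5.1500
P(W > t) = e^{−(μ−λ)t} = e^{−2.7228} = 0.065690

Final: 0.065690


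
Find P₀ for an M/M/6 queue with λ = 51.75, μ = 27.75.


a = λ/μ = 51.75/27.75 = 1.8649; ρ = a/c = 0.3108
Σ_{k=0}^{5} a^k/k! (terms k=0..5) = 1.00000 + 1.86486 + 1.73886 + 1.08091 + 0.50394 + 0.18796 = 6.37653
Tail: a^6/(6!(1−ρ)) = 42.06145/(720·0.6892) = 0.08476
P₀ = 1/(6.37653 + 0.08476) = 1/6.46130 = 0.154768

Final: 0.154768


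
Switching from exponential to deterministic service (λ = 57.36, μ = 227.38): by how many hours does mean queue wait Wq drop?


ρ = 57.36/227.38 = 0.2523
Wq(M/M/1) = ρ/(μ−λ) = 0.2523/170.02 = 0.001484 hr
Wq(M/D/1) = ρ/(2(μ−λ)) = 0.0007419 hr
Savings = 0.001484 − 0.0007419 = 0.0007419 hr

Final: 0.0007419 hr


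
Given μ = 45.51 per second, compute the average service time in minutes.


Mean service time = 1/μ = 1/45.51 second = 0.02197 second
In minutes: 0.02197 × 0.0166667 = 0.0003662 min

Final: 0.0003662 min


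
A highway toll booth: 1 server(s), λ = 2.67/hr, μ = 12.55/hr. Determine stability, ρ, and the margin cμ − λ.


Total capacity cμ = 1·12.55 = 12.55/hr
ρ = λ/(cμ) = 2.67/12.55 = 0.2127
Stable ⇔ ρ < 1: YES
Spare capacity = cμ − λ = 12.55 − 2.67 = 9.88/hr

Final: ρ = 0.2127; stable; margin = 9.88/hr


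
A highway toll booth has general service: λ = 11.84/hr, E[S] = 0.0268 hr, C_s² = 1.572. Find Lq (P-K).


ρ = λ·E[S] = 11.84·0.0268 = 0.3173
Lq = ρ²(1+C_s²)/(2(1−ρ)) = 0.1007·(1+1.572)/(2·0.6827)
= 0.1007·2.5720/1.3654 = 0.18967

Final: 0.18967


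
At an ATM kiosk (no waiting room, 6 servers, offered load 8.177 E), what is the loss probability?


B(c,a) = (a^c/c!) / Σ_{k=0}^{c} a^k/k!
a^6/6! = 415.175283
Σ terms (k=0..6): 1.00000 + 8.17700 + 33.43166 + 91.12357 + 186.27937 + 304.64127 + 415.17528 = 1039.828160
B = 415.175283/1039.828160 = 0.399273

Final: 0.399273


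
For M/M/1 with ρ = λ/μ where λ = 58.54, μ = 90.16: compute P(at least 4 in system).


ρ = 58.54/90.16 = 0.6493
P(N ≥ n) = ρ^n = 0.6493^4 = 0.177728

Final: 0.177728


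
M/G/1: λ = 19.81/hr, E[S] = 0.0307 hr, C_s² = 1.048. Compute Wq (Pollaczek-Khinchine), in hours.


ρ = λ·E[S] = 19.81·0.0307 = 0.6082
E[S²] = E[S]²(1+C_s²) = 0.0307²·(1+1.048) = 0.001930
Wq = λ·E[S²]/(2(1−ρ)) = 19.81·0.001930/(2·0.3918) = 0.04879 hr

Final: 0.04879 hr


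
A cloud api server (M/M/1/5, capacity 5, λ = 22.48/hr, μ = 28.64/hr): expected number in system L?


ρ = 22.48/28.64 = 0.7849
L = ρ[1 − (K+1)ρ^K + Kρ^(K+1)] / [(1−ρ)(1−ρ^(K+1))]
Numerator: 0.7849·(1 − 6·0.297932 + 5·0.233851) = 0.299577
Denominator: (0.2151)·(0.766149) = 0.164786
L = 0.299577/0.164786 = 1.8180

Final: 1.8180


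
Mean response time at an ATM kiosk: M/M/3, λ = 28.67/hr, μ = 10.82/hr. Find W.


a = 2.6497; ρ = 0.8832; P₀ = 0.029659
Lq = P₀·a^c·ρ/(c!(1−ρ)²) = 5.95815
Wq = Lq/λ = 5.95815/28.67 = 0.20782 hr
W = Wq + 1/μ = 0.20782 + 0.09242 = 0.30024 hr

Final: 0.30024 hr


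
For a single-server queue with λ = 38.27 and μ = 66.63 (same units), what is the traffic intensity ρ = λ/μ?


ρ = λ/μ = 38.27/66.63 = 0.5744

Final: 0.5744


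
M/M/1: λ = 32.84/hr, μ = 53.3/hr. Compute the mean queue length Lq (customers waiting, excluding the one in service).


ρ = 32.84/53.3 = 0.6161
Lq = ρ²/(1−ρ) = 0.3796/0.3839 = 0.9889

Final: 0.9889


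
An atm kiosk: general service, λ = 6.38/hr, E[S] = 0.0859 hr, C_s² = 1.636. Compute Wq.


ρ = λ·E[S] = 6.38·0.0859 = 0.5480
E[S²] = E[S]²(1+C_s²) = 0.0859²·(1+1.636) = 0.019451
Wq = λ·E[S²]/(2(1−ρ)) = 6.38·0.019451/(2·0.4520) = 0.13729 hr

Final: 0.13729 hr


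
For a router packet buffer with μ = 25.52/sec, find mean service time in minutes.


Mean service time = 1/μ = 1/25.52 second = 0.03918 second
In minutes: 0.03918 × 0.0166667 = 0.0006531 min

Final: 0.0006531 min


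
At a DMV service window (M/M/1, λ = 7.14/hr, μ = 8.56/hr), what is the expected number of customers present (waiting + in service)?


ρ = λ/μ = 7.14/8.56 = 0.8341
L = ρ/(1−ρ) = 0.8341/(1 − 0.8341) = 0.8341/0.1659 = 5.0282

Final: 5.0282


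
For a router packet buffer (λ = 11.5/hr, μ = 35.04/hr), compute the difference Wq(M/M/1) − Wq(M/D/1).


ρ = 11.5/35.04 = 0.3282
Wq(M/M/1) = ρ/(μ−λ) = 0.3282/23.54 = 0.01394 hr
Wq(M/D/1) = ρ/(2(μ−λ)) = 0.006971 hr
Savings = 0.01394 − 0.006971 = 0.006971 hr

Final: 0.006971 hr


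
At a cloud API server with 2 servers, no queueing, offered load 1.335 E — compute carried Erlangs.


B(2,1.335) = 0.276219 (Erlang-B)
Carried load = a(1 − B) = 1.335·(1 − 0.276219) = 1.335·0.723781 = 0.9662 E

Final: 0.9662 Erlangs


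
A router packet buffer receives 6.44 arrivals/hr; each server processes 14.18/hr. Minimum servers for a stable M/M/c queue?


Stability requires cμ > λ ⇔ c > λ/μ.
λ/μ = 6.44/14.18 = 0.4542
Minimum integer c = ⌊0.4542⌋ + 1 = 1
Check: 1·14.18 = 14.18 > 6.44, while 0·14.18 = 0.00 ≤ 6.44

Final: 1 servers


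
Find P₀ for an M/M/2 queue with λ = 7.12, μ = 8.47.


a = λ/μ = 7.12/8.47 = 0.8406; ρ = a/c = 0.4203
Σ_{k=0}^{1} a^k/k! (terms k=0..1) = 1.00000 + 0.84061 = 1.84061
Tail: a^2/(2!(1−ρ)) = 0.70663/(2·0.5797) = 0.60949
P₀ = 1/(1.84061 + 0.60949) = 1/2.45010 = 0.408146

Final: 0.408146


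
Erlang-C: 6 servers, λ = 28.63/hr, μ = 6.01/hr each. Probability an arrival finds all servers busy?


a = λ/μ = 4.7637; ρ = a/6 = 0.7940
P₀ = 0.006418 (from M/M/c formula)
C(c,a) = [a^c/(c!(1−ρ))]·P₀ = [11686.41369/(720·0.2060)]·0.006418
= 78.77450·0.006418 = 0.505604

Final: 0.505604


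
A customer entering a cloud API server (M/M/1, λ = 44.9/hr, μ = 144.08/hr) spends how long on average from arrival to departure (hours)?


W = 1/(μ−λ) = 1/(144.08 − 44.9) = 1/99.18 = 0.01008 hr

Final: 0.01008 hr


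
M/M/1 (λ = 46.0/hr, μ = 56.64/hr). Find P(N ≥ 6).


ρ = 46.0/56.64 = 0.8121
P(N ≥ n) = ρ^n = 0.8121^6 = 0.286951

Final: 0.286951


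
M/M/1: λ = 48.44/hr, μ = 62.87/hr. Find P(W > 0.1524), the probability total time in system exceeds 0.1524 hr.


W ~ Exponential(μ−λ) for M/M/1.
μ − λ = 62.87 − 48.44 = 14.4300
P(W > t) = e^{−(μ−λ)t} = e^{−2.1991} = 0.110899

Final: 0.110899


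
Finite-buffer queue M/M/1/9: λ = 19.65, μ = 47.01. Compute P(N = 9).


ρ = λ/μ = 19.65/47.01 = 0.4180
P_K = (1−ρ)ρ^K/(1−ρ^(K+1)) = (0.5820·0.0003895)/(1 − 0.0001628)
= 0.0002267/0.999837 = 0.0002267

Final: 0.0002267


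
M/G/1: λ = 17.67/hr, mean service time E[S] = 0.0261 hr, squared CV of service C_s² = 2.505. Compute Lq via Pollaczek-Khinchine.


ρ = λ·E[S] = 17.67·0.0261 = 0.4612
Lq = ρ²(1+C_s²)/(2(1−ρ)) = 0.2127·(1+2.505)/(2·0.5388)
= 0.2127·3.5050/1.0776 = 0.69179

Final: 0.69179


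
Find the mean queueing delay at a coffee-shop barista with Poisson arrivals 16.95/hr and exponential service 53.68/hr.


ρ = 16.95/53.68 = 0.3158
Wq = ρ/(μ−λ) = 0.3158/(53.68 − 16.95) = 0.3158/36.73 = 0.008597 hr

Final: 0.008597 hr


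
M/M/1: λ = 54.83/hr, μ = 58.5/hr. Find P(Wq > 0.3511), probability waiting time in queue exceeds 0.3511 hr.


ρ = 54.83/58.5 = 0.9373
P(Wq > t) = ρ·e^{−(μ−λ)t} = 0.9373·e^{−1.2885}
= 0.9373·0.275674 = 0.258379

Final: 0.258379


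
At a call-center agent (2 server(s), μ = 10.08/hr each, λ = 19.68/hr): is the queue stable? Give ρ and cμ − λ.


Total capacity cμ = 2·10.08 = 20.16/hr
ρ = λ/(cμ) = 19.68/20.16 = 0.9762
Stable ⇔ ρ < 1: YES
Spare capacity = cμ − λ = 20.16 − 19.68 = 0.48/hr

Final: ρ = 0.9762; stable; margin = 0.48/hr


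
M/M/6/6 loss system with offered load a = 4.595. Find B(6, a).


B(c,a) = (a^c/c!) / Σ_{k=0}^{c} a^k/k!
a^6/6! = 13.073161
Σ terms (k=0..6): 1.00000 + 4.59500 + 10.55701 + 16.16982 + 18.57509 + 17.07050 + 13.07316 = 81.040586
B = 13.073161/81.040586 = 0.161316

Final: 0.161316


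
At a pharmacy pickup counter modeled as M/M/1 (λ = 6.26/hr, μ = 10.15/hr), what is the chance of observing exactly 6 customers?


ρ = 6.26/10.15 = 0.6167
P_n = (1−ρ)·ρ^n = (1 − 0.6167)·0.6167^6 = 0.3833·0.055036 = 0.021093

Final: 0.021093


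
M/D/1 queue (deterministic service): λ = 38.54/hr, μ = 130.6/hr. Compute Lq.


ρ = 38.54/130.6 = 0.2951
M/D/1: Lq = ρ²/(2(1−ρ)) = 0.08708/(2·0.7049) = 0.06177

Final: 0.06177


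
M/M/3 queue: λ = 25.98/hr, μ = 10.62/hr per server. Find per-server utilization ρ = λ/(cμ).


ρ = λ/(cμ) = 25.98/(3·10.62) = 25.98/31.86 = 0.8154

Final: 0.8154


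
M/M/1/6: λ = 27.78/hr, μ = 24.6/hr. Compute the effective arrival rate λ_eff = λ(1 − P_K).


ρ = 1.1293; P_K = (1−ρ)ρ^6/(1−ρ^7) = 0.199772
λ_eff = λ(1 − P_K) = 27.78·(1 − 0.199772) = 27.78·0.800228 = 22.2303 /hr

Final: 22.2303 /hr


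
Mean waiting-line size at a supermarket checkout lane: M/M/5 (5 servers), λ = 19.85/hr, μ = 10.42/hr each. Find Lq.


a = λ/μ = 1.9050; ρ = a/5 = 0.3810
P₀ = 0.147969
Lq = P₀·a^c·ρ / (c!·(1−ρ)²) = 0.147969·25.08788·0.3810/(120·0.38316)
= 0.03076

Final: 0.03076


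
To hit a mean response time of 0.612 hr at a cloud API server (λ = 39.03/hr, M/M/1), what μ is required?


W = 1/(μ−λ) ⇒ μ − λ = 1/W = 1/0.612 = 1.6340
μ = λ + 1/W = 39.03 + 1.6340 = 40.6640 per hr

Final: 40.6640 /hr


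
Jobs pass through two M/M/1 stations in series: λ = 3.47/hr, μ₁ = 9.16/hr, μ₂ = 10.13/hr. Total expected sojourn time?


Each node sees arrival rate λ = 3.47/hr (tandem ⇒ throughput preserved).
W₁ = 1/(μ₁−λ) = 1/(9.16−3.47) = 0.17575 hr
W₂ = 1/(μ₂−λ) = 1/(10.13−3.47) = 0.15015 hr
W_total = W₁ + W₂ = 0.17575 + 0.15015 = 0.32590 hr

Final: 0.32590 hr


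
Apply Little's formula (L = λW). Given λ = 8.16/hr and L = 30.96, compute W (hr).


W = L/λ = 30.96/8.16 = 3.7941 hr

Final: 3.7941 hr


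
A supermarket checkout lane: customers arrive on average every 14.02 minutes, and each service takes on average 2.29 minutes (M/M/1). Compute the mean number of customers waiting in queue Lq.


λ = 60/14.02 = 4.2796 /hr
μ = 60/2.29 = 26.2009 /hr
ρ = λ/μ = 4.2796/26.2009 = 0.1633
Lq = ρ²/(1−ρ) = 0.02668/0.8367 = 0.03189

Final: 0.03189


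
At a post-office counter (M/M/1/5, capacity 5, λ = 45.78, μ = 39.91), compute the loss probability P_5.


ρ = λ/μ = 45.78/39.91 = 1.1471
P_K = (1−ρ)ρ^K/(1−ρ^(K+1)) = (-0.1471·1.985959)/(1 − 2.278056)
= -0.292097/-1.278056 = 0.228548

Final: 0.228548


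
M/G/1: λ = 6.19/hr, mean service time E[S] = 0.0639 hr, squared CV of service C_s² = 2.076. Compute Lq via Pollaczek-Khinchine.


ρ = λ·E[S] = 6.19·0.0639 = 0.3955
Lq = ρ²(1+C_s²)/(2(1−ρ)) = 0.1565·(1+2.076)/(2·0.6045)
= 0.1565·3.0760/1.2089 = 0.39808

Final: 0.39808


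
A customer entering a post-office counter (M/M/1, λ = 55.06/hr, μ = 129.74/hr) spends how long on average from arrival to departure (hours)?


W = 1/(μ−λ) = 1/(129.74 − 55.06) = 1/74.68 = 0.01339 hr

Final: 0.01339 hr


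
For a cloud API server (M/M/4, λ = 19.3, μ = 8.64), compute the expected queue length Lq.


a = λ/μ = 2.2338; ρ = a/4 = 0.5584
P₀ = 0.100644
Lq = P₀·a^c·ρ / (c!·(1−ρ)²) = 0.100644·24.89856·0.5584/(24·0.19497)
= 0.29907

Final: 0.29907


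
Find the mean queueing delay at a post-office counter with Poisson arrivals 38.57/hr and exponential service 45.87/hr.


ρ = 38.57/45.87 = 0.8409
Wq = ρ/(μ−λ) = 0.8409/(45.87 − 38.57) = 0.8409/7.30 = 0.1152 hr

Final: 0.1152 hr


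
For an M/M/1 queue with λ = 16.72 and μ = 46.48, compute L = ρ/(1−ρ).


ρ = λ/μ = 16.72/46.48 = 0.3597
L = ρ/(1−ρ) = 0.3597/(1 − 0.3597) = 0.3597/0.6403 = 0.5618

Final: 0.5618


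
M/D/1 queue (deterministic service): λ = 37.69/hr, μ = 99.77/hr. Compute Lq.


ρ = 37.69/99.77 = 0.3778
M/D/1: Lq = ρ²/(2(1−ρ)) = 0.1427/(2·0.6222) = 0.11468

Final: 0.11468


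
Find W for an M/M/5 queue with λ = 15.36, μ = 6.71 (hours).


a = 2.2891; ρ = 0.4578; P₀ = 0.099815
Lq = P₀·a^c·ρ/(c!(1−ρ)²) = 0.08143
Wq = Lq/λ = 0.08143/15.36 = 0.005301 hr
W = Wq + 1/μ = 0.005301 + 0.14903 = 0.15433 hr

Final: 0.15433 hr


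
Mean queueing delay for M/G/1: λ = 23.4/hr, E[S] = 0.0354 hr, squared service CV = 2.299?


ρ = λ·E[S] = 23.4·0.0354 = 0.8284
E[S²] = E[S]²(1+C_s²) = 0.0354²·(1+2.299) = 0.004134
Wq = λ·E[S²]/(2(1−ρ)) = 23.4·0.004134/(2·0.1716) = 0.28181 hr

Final: 0.28181 hr


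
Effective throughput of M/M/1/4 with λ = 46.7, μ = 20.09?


ρ = 2.3245; P_K = (1−ρ)ρ^4/(1−ρ^5) = 0.578328
λ_eff = λ(1 − P_K) = 46.7·(1 − 0.578328) = 46.7·0.421672 = 19.6921 /hr

Final: 19.6921 /hr


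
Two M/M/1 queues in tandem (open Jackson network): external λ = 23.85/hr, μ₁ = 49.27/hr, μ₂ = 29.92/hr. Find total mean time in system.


Each node sees arrival rate λ = 23.85/hr (tandem ⇒ throughput preserved).
W₁ = 1/(μ₁−λ) = 1/(49.27−23.85) = 0.03934 hr
W₂ = 1/(μ₂−λ) = 1/(29.92−23.85) = 0.16474 hr
W_total = W₁ + W₂ = 0.03934 + 0.16474 = 0.20408 hr

Final: 0.20408 hr


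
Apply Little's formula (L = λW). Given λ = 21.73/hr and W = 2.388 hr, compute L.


L = λW = 21.73·2.388 = 51.8912

Final: 51.8912


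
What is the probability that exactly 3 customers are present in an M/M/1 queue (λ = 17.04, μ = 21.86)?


ρ = 17.04/21.86 = 0.7795
P_n = (1−ρ)·ρ^n = (1 − 0.7795)·0.7795^3 = 0.2205·0.473651 = 0.104437

Final: 0.104437


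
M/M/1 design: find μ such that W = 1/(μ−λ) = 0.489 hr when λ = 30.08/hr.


W = 1/(μ−λ) ⇒ μ − λ = 1/W = 1/0.489 = 2.0450
μ = λ + 1/W = 30.08 + 2.0450 = 32.1250 per hr

Final: 32.1250 /hr


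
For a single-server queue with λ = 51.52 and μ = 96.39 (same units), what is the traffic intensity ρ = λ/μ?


ρ = λ/μ = 51.52/96.39 = 0.5345

Final: 0.5345


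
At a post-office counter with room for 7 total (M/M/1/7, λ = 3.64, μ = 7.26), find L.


ρ = 3.64/7.26 = 0.5014
L = ρ[1 − (K+1)ρ^K + Kρ^(K+1)] / [(1−ρ)(1−ρ^(K+1))]
Numerator: 0.5014·(1 − 8·0.007964 + 7·0.003993) = 0.483447
Denominator: (0.4986)·(0.996007) = 0.496632
L = 0.483447/0.496632 = 0.9735

Final: 0.9735


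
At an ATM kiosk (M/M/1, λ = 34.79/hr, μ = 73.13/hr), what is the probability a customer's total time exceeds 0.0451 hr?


W ~ Exponential(μ−λ) for M/M/1.
μ − λ = 73.13 − 34.79 = 38.3400
P(W > t) = e^{−(μ−λ)t} = e^{−1.7291} = 0.177438

Final: 0.177438


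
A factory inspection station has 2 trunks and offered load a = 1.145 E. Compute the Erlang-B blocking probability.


B(c,a) = (a^c/c!) / Σ_{k=0}^{c} a^k/k!
a^2/2! = 0.655513
Σ terms (k=0..2): 1.00000 + 1.14500 + 0.65551 = 2.800512
B = 0.655513/2.800512 = 0.234069

Final: 0.234069


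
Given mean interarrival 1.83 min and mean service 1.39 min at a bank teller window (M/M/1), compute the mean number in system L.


λ = 60/1.83 = 32.7869 /hr
μ = 60/1.39 = 43.1655 /hr
ρ = λ/μ = 32.7869/43.1655 = 0.7596
L = ρ/(1−ρ) = 0.7596/0.2404 = 3.1591

Final: 3.1591


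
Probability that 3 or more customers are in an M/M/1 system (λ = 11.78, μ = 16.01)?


ρ = 11.78/16.01 = 0.7358
P(N ≥ n) = ρ^n = 0.7358^3 = 0.398347

Final: 0.398347


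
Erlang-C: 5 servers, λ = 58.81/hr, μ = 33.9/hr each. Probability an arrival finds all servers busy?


a = λ/μ = 1.7348; ρ = a/5 = 0.3470
P₀ = 0.175819 (from M/M/c formula)
C(c,a) = [a^c/(c!(1−ρ))]·P₀ = [15.71294/(120·0.6530)]·0.175819
= 0.20051·0.175819 = 0.035254

Final: 0.035254


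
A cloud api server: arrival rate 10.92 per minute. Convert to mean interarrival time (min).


Mean interarrival time = 1/λ = 1/10.92 minute = 0.09158 minute
In minutes: 0.09158 × 1 = 0.09158 min

Final: 0.09158 min


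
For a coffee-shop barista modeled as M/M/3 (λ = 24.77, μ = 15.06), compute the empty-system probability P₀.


a = λ/μ = 24.77/15.06 = 1.6448; ρ = a/c = 0.5483
Σ_{k=0}^{2} a^k/k! (terms k=0..2) = 1.00000 + 1.64475 + 1.35261 = 3.99736
Tail: a^3/(3!(1−ρ)) = 4.44942/(6·0.4517) = 1.64155
P₀ = 1/(3.99736 + 1.64155) = 1/5.63892 = 0.177339

Final: 0.177339


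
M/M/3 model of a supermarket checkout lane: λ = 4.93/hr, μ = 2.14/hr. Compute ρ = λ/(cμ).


ρ = λ/(cμ) = 4.93/(3·2.14) = 4.93/6.42 = 0.7679

Final: 0.7679


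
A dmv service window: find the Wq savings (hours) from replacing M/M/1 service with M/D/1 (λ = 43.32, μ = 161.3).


ρ = 43.32/161.3 = 0.2686
Wq(M/M/1) = ρ/(μ−λ) = 0.2686/117.98 = 0.002276 hr
Wq(M/D/1) = ρ/(2(μ−λ)) = 0.001138 hr
Savings = 0.002276 − 0.001138 = 0.001138 hr

Final: 0.001138 hr


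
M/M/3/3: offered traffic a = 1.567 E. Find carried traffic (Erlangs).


B(3,1.567) = 0.144564 (Erlang-B)
Carried load = a(1 − B) = 1.567·(1 − 0.144564) = 1.567·0.855436 = 1.3405 E

Final: 1.3405 Erlangs


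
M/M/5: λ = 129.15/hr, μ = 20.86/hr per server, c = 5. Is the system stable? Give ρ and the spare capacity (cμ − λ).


Total capacity cμ = 5·20.86 = 104.30/hr
ρ = λ/(cμ) = 129.15/104.30 = 1.2383
Stable ⇔ ρ < 1: NO
Spare capacity = cμ − λ = 104.30 − 129.15 = -24.85/hr

Final: ρ = 1.2383; unstable; margin = -24.85/hr


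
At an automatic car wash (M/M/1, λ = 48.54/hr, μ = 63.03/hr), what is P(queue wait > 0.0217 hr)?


ρ = 48.54/63.03 = 0.7701
P(Wq > t) = ρ·e^{−(μ−λ)t} = 0.7701·e^{−0.3144}
= 0.7701·0.730203 = 0.562336

Final: 0.562336


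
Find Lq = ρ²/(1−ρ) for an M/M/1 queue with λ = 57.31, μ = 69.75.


ρ = 57.31/69.75 = 0.8216
Lq = ρ²/(1−ρ) = 0.6751/0.1784 = 3.7853

Final: 3.7853


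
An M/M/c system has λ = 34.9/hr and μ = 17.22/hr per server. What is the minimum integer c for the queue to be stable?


Stability requires cμ > λ ⇔ c > λ/μ.
λ/μ = 34.9/17.22 = 2.0267
Minimum integer c = ⌊2.0267⌋ + 1 = 3
Check: 3·17.22 = 51.66 > 34.9, while 2·17.22 = 34.44 ≤ 34.9

Final: 3 servers


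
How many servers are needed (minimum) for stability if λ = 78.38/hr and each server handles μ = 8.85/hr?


Stability requires cμ > λ ⇔ c > λ/μ.
λ/μ = 78.38/8.85 = 8.8565
Minimum integer c = ⌊8.8565⌋ + 1 = 9
Check: 9·8.85 = 79.65 > 78.38, while 8·8.85 = 70.80 ≤ 78.38

Final: 9 servers


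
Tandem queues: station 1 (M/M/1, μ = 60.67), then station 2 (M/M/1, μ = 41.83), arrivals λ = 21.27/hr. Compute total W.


Each node sees arrival rate λ = 21.27/hr (tandem ⇒ throughput preserved).
W₁ = 1/(μ₁−λ) = 1/(60.67−21.27) = 0.02538 hr
W₂ = 1/(μ₂−λ) = 1/(41.83−21.27) = 0.04864 hr
W_total = W₁ + W₂ = 0.02538 + 0.04864 = 0.07402 hr

Final: 0.07402 hr


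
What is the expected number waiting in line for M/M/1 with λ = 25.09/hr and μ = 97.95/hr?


ρ = 25.09/97.95 = 0.2562
Lq = ρ²/(1−ρ) = 0.06561/0.7438 = 0.08821

Final: 0.08821


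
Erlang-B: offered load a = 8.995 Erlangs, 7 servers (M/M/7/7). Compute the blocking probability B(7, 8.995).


B(c,a) = (a^c/c!) / Σ_{k=0}^{c} a^k/k!
a^7/7! = 945.317368
Σ terms (k=0..7): 1.00000 + 8.99500 + 40.45501 + 121.29761 + 272.76801 + 490.70964 + 735.65554 + 945.31737 = 2616.198182
B = 945.317368/2616.198182 = 0.361332

Final: 0.361332


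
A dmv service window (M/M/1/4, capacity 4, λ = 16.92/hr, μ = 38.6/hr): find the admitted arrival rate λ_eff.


ρ = 0.4383; P_K = (1−ρ)ρ^4/(1−ρ^5) = 0.021077
λ_eff = λ(1 − P_K) = 16.92·(1 − 0.021077) = 16.92·0.978923 = 16.5634 /hr

Final: 16.5634 /hr
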